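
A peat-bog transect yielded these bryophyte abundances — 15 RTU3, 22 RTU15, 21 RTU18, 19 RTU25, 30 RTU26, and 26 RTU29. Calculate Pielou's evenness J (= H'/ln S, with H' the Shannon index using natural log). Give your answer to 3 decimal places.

0.987

Total N = 15+22+21+19+30+26 = 133, so the proportions are 0.11278, 0.16541, 0.15789, 0.14286, 0.22556, 0.19549 (working shown to 5 dp, full precision carried).
H' = −Σ pᵢ ln pᵢ = −((-0.24612) + (-0.29763) + (-0.29145) + (-0.27799) + (-0.33590) + (-0.31909)) = 1.76817.
With S = 6 species, ln S = 1.79176, so J = 1.76817/1.79176 = 0.98684, i.e. 0.987 to 3 decimal places.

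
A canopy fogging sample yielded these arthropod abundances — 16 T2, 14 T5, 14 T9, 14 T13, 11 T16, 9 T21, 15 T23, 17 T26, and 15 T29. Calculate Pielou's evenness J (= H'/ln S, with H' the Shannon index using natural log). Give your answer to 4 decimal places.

0.9932

Total N = 16+14+14+14+11+9+15+17+15 = 125, so the proportions are 0.128, 0.112, 0.112, 0.112, 0.088, 0.072, 0.12, 0.136, 0.12 (working shown to 6 dp, full precision carried).
H' = −Σ pᵢ ln pᵢ = −((-0.263133) + (-0.245197) + (-0.245197) + (-0.245197) + (-0.213877) + (-0.189438) + (-0.254432) + (-0.271334) + (-0.254432)) = 2.182235.
With S = 9 species, ln S = 2.197225, so J = 2.182235/2.197225 = 0.993178, i.e. 0.9932 to 4 decimal places.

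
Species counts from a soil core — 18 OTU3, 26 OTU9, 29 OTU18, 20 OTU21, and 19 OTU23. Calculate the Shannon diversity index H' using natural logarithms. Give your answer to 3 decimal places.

1.591

Total N = 18+26+29+20+19 = 112, so the proportions are 0.16071, 0.23214, 0.25893, 0.17857, 0.16964 (working shown to 5 dp, full precision carried).
Each pᵢ ln pᵢ term: 0.16071×(-1.82813)=-0.29381, 0.23214×(-1.46040)=-0.33902, 0.25893×(-1.35120)=-0.34987, 0.17857×(-1.72277)=-0.30764, 0.16964×(-1.77406)=-0.30096.
Sum = -1.59129, so H' = 1.591.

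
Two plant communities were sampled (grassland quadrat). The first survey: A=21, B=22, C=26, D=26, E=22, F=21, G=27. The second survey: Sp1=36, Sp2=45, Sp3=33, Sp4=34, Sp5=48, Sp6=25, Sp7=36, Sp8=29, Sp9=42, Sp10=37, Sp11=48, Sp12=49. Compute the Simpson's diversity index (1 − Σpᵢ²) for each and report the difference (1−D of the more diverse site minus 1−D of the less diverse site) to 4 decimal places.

0.0579

The first survey: N=165, proportions 0.127273, 0.133333, 0.157576, 0.157576, 0.133333, 0.127273, 0.163636, giving 1−D = 0.855611 (working shown to 6 dp, full precision carried).
The second survey: N=462, proportions 0.077922, 0.097403, 0.071429, 0.073593, 0.103896, 0.054113, 0.077922, 0.062771, 0.090909, 0.080087, 0.103896, 0.106061, giving 1−D = 0.913467.
Difference = |0.855611 − 0.913467| = 0.057856, i.e. 0.0579 to 4 decimal places.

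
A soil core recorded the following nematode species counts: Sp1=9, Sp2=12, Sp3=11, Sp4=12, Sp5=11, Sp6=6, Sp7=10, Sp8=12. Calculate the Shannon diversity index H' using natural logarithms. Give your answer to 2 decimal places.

Total N = 9+12+11+12+11+6+10+12 = 83, so the proportions are 0.1084, 0.1446, 0.1325, 0.1446, 0.1325, 0.0723, 0.1205, 0.1446 (working shown to 4 dp, full precision carried).
Each pᵢ ln pᵢ term: 0.1084×(-2.2216)=-0.2409, 0.1446×(-1.9339)=-0.2796, 0.1325×(-2.0209)=-0.2678, 0.1446×(-1.9339)=-0.2796, 0.1325×(-2.0209)=-0.2678, 0.0723×(-2.6271)=-0.1899, 0.1205×(-2.1163)=-0.2550, 0.1446×(-1.9339)=-0.2796.
Sum = -2.0603, so H' = 2.06.

2.06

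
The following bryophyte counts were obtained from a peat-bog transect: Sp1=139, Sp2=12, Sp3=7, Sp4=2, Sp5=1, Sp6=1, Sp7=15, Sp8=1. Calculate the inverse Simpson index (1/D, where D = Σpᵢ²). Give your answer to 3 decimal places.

1.605

Total N = 139+12+7+2+1+1+15+1 = 178, so the proportions are 0.780899, 0.067416, 0.039326, 0.011236, 0.005618, 0.005618, 0.08427, 0.005618 (working shown to 6 dp, full precision carried).
D = 0.780899² + 0.067416² + 0.039326² + 0.011236² + 0.005618² + 0.005618² + 0.08427² + 0.005618² = 0.609803 + 0.004545 + 0.001547 + 0.000126 + 0.000032 + 0.000032 + 0.007101 + 0.000032 = 0.623217.
So 1/D = 1.60458, i.e. 1.605 to 3 decimal places.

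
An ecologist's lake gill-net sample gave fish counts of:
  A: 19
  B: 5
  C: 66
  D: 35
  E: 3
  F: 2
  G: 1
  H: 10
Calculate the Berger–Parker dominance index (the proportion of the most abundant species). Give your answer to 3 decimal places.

Total N = 19+5+66+35+3+2+1+10 = 141, so the proportions are 0.13475, 0.03546, 0.46809, 0.24823, 0.02128, 0.01418, 0.00709, 0.07092 (working shown to 5 dp, full precision carried).
The largest proportion is 0.46809, i.e. d = 0.468 to 3 decimal places.

0.468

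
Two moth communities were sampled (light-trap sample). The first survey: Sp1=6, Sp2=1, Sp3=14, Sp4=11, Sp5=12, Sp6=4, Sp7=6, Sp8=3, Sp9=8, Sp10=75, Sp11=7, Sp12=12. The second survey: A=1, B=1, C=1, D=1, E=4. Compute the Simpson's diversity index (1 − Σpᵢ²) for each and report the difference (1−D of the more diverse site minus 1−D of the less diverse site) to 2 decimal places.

The first survey: N=159, proportions 0.0377, 0.0063, 0.0881, 0.0692, 0.0755, 0.0252, 0.0377, 0.0189, 0.0503, 0.4717, 0.044, 0.0755, giving 1−D = 0.7452 (working shown to 4 dp, full precision carried).
The second survey: N=8, proportions 0.125, 0.125, 0.125, 0.125, 0.5, giving 1−D = 0.6875.
Difference = |0.7452 − 0.6875| = 0.0577, i.e. 0.06 to 2 decimal places.

0.06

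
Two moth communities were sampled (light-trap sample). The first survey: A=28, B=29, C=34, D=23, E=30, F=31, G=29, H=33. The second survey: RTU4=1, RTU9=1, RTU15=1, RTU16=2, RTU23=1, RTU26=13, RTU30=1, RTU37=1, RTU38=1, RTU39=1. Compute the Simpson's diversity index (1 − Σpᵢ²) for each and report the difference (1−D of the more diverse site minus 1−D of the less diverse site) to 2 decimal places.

0.22

The first survey: N=237, proportions 0.118143, 0.122363, 0.14346, 0.097046, 0.126582, 0.130802, 0.122363, 0.139241, giving 1−D = 0.873578 (working shown to 6 dp, full precision carried).
The second survey: N=23, proportions 0.043478, 0.043478, 0.043478, 0.086957, 0.043478, 0.565217, 0.043478, 0.043478, 0.043478, 0.043478, giving 1−D = 0.657845.
Difference = |0.873578 − 0.657845| = 0.215733, i.e. 0.22 to 2 decimal places.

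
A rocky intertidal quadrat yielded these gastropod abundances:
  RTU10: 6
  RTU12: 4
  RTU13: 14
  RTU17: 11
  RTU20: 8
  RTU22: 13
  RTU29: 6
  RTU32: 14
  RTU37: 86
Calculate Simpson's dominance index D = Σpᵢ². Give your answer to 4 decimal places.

Total N = 6+4+14+11+8+13+6+14+86 = 162, so the proportions are 0.037037, 0.024691, 0.08642, 0.067901, 0.049383, 0.080247, 0.037037, 0.08642, 0.530864 (working shown to 6 dp, full precision carried).
D = 0.037037² + 0.024691² + 0.08642² + 0.067901² + 0.049383² + 0.080247² + 0.037037² + 0.08642² + 0.530864² = 0.001372 + 0.000610 + 0.007468 + 0.004611 + 0.002439 + 0.006440 + 0.001372 + 0.007468 + 0.281817 = 0.313595.
To 4 decimal places, D = 0.3136.

0.3136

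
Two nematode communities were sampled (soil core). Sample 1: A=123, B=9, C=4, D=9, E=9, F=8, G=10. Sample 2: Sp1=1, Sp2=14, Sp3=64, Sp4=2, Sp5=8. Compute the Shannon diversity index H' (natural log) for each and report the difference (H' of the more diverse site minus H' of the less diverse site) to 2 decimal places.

0.22

Sample 1: N=172, proportions 0.7151, 0.0523, 0.0233, 0.0523, 0.0523, 0.0465, 0.0581, giving H' = 1.0985 (working shown to 4 dp, full precision carried).
Sample 2: N=89, proportions 0.0112, 0.1573, 0.7191, 0.0225, 0.0899, giving H' = 0.8804.
Difference = |1.0985 − 0.8804| = 0.2181, i.e. 0.22 to 2 decimal places.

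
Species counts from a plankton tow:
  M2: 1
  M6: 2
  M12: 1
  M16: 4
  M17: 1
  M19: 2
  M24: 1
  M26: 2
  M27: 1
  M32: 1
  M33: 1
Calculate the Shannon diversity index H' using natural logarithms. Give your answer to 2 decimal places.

Total N = 1+2+1+4+1+2+1+2+1+1+1 = 17, so the proportions are 0.0588, 0.1176, 0.0588, 0.2353, 0.0588, 0.1176, 0.0588, 0.1176, 0.0588, 0.0588, 0.0588 (working shown to 4 dp, full precision carried).
Each pᵢ ln pᵢ term: 0.0588×(-2.8332)=-0.1667, 0.1176×(-2.1401)=-0.2518, 0.0588×(-2.8332)=-0.1667, 0.2353×(-1.4469)=-0.3405, 0.0588×(-2.8332)=-0.1667, 0.1176×(-2.1401)=-0.2518, 0.0588×(-2.8332)=-0.1667, 0.1176×(-2.1401)=-0.2518, 0.0588×(-2.8332)=-0.1667, 0.0588×(-2.8332)=-0.1667, 0.0588×(-2.8332)=-0.1667.
Sum = -2.2624, so H' = 2.26.

2.26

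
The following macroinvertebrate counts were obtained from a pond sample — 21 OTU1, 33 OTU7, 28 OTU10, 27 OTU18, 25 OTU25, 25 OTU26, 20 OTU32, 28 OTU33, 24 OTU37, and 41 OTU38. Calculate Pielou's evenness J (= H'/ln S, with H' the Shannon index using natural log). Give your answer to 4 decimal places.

0.9907

Total N = 21+33+28+27+25+25+20+28+24+41 = 272, so the proportions are 0.077206, 0.121324, 0.102941, 0.099265, 0.091912, 0.091912, 0.073529, 0.102941, 0.088235, 0.150735 (working shown to 6 dp, full precision carried).
H' = −Σ pᵢ ln pᵢ = −((-0.197746) + (-0.255907) + (-0.234047) + (-0.229298) + (-0.219387) + (-0.219387) + (-0.191917) + (-0.234047) + (-0.214213) + (-0.285226)) = 2.281174.
With S = 10 species, ln S = 2.302585, so J = 2.281174/2.302585 = 0.990701, i.e. 0.9907 to 4 decimal places.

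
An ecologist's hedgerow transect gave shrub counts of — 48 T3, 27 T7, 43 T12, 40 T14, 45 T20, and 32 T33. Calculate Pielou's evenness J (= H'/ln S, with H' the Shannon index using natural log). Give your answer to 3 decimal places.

Total N = 48+27+43+40+45+32 = 235, so the proportions are 0.20426, 0.11489, 0.18298, 0.17021, 0.19149, 0.13617 (working shown to 5 dp, full precision carried).
H' = −Σ pᵢ ln pᵢ = −((-0.32444) + (-0.24860) + (-0.31077) + (-0.30140) + (-0.31652) + (-0.27150)) = 1.77322.
With S = 6 species, ln S = 1.79176, so J = 1.77322/1.79176 = 0.98965, i.e. 0.990 to 3 decimal places.

0.990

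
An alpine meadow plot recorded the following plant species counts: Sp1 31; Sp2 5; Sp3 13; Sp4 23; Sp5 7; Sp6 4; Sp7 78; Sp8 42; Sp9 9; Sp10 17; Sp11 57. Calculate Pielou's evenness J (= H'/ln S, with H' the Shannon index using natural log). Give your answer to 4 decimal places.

0.8505

Total N = 31+5+13+23+7+4+78+42+9+17+57 = 286, so the proportions are 0.108392, 0.017483, 0.045455, 0.08042, 0.024476, 0.013986, 0.272727, 0.146853, 0.031469, 0.059441, 0.199301 (working shown to 6 dp, full precision carried).
H' = −Σ pᵢ ln pᵢ = −((-0.240847) + (-0.070744) + (-0.140502) + (-0.202697) + (-0.090806) + (-0.059716) + (-0.354350) + (-0.281712) + (-0.108842) + (-0.167788) + (-0.321460)) = 2.039464.
With S = 11 species, ln S = 2.397895, so J = 2.039464/2.397895 = 0.850522, i.e. 0.8505 to 4 decimal places.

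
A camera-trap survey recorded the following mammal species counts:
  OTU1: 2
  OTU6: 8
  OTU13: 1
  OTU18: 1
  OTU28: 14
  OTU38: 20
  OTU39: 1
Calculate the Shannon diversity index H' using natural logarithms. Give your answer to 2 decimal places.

1.41

Total N = 2+8+1+1+14+20+1 = 47, so the proportions are 0.0426, 0.1702, 0.0213, 0.0213, 0.2979, 0.4255, 0.0213 (working shown to 4 dp, full precision carried).
Each pᵢ ln pᵢ term: 0.0426×(-3.1570)=-0.1343, 0.1702×(-1.7707)=-0.3014, 0.0213×(-3.8501)=-0.0819, 0.0213×(-3.8501)=-0.0819, 0.2979×(-1.2111)=-0.3608, 0.4255×(-0.8544)=-0.3636, 0.0213×(-3.8501)=-0.0819.
Sum = -1.4058, so H' = 1.41.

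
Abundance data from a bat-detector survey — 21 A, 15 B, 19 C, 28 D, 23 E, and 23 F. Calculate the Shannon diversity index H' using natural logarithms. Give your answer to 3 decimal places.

Total N = 21+15+19+28+23+23 = 129, so the proportions are 0.16279, 0.11628, 0.14729, 0.21705, 0.17829, 0.17829 (working shown to 5 dp, full precision carried).
Each pᵢ ln pᵢ term: 0.16279×(-1.81529)=-0.29551, 0.11628×(-2.15176)=-0.25020, 0.14729×(-1.91537)=-0.28211, 0.21705×(-1.52761)=-0.33157, 0.17829×(-1.72432)=-0.30744, 0.17829×(-1.72432)=-0.30744.
Sum = -1.77427, so H' = 1.774.

1.774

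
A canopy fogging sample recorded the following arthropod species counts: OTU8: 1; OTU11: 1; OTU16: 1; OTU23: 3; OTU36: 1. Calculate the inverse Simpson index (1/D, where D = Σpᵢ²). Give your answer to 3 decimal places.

3.769

Total N = 1+1+1+3+1 = 7, so the proportions are 0.1428571, 0.1428571, 0.1428571, 0.4285714, 0.1428571 (working shown to 7 dp, full precision carried).
D = 0.1428571² + 0.1428571² + 0.1428571² + 0.4285714² + 0.1428571² = 0.0204082 + 0.0204082 + 0.0204082 + 0.1836735 + 0.0204082 = 0.2653061.
So 1/D = 3.76923, i.e. 3.769 to 3 decimal places.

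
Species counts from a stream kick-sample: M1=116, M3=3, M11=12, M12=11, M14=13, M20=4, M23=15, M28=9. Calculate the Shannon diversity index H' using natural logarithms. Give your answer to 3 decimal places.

1.329

Total N = 116+3+12+11+13+4+15+9 = 183, so the proportions are 0.63388, 0.01639, 0.06557, 0.06011, 0.07104, 0.02186, 0.08197, 0.04918 (working shown to 5 dp, full precision carried).
Each pᵢ ln pᵢ term: 0.63388×(-0.45590)=-0.28898, 0.01639×(-4.11087)=-0.06739, 0.06557×(-2.72458)=-0.17866, 0.06011×(-2.81159)=-0.16900, 0.07104×(-2.64454)=-0.18786, 0.02186×(-3.82319)=-0.08357, 0.08197×(-2.50144)=-0.20504, 0.04918×(-3.01226)=-0.14814.
Sum = -1.32865, so H' = 1.329.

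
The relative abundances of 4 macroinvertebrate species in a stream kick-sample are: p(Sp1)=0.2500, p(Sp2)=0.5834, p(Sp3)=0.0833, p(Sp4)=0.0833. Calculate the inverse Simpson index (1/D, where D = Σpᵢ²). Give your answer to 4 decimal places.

D = 0.25² + 0.5834² + 0.0833² + 0.0833² = 0.0625000 + 0.3403556 + 0.0069389 + 0.0069389 = 0.4167333 (working shown to 7 dp, full precision carried).
So 1/D = 2.399616, i.e. 2.3996 to 4 decimal places.

2.3996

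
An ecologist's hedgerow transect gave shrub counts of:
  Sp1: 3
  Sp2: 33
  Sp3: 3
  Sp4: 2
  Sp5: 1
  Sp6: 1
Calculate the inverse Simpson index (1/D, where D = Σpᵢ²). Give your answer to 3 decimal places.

Total N = 3+33+3+2+1+1 = 43, so the proportions are 0.069767, 0.767442, 0.069767, 0.046512, 0.023256, 0.023256 (working shown to 6 dp, full precision carried).
D = 0.069767² + 0.767442² + 0.069767² + 0.046512² + 0.023256² + 0.023256² = 0.004867 + 0.588967 + 0.004867 + 0.002163 + 0.000541 + 0.000541 = 0.601947.
So 1/D = 1.66128, i.e. 1.661 to 3 decimal places.

1.661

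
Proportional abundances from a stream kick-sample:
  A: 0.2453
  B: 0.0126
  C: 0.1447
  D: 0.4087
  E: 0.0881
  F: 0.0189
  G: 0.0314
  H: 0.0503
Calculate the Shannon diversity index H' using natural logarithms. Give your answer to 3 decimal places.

1.593

Each pᵢ ln pᵢ term (working shown to 5 dp, full precision carried): 0.2453×(-1.40527)=-0.34471, 0.0126×(-4.37406)=-0.05511, 0.1447×(-1.93309)=-0.27972, 0.4087×(-0.89477)=-0.36569, 0.0881×(-2.42928)=-0.21402, 0.0189×(-3.96859)=-0.07501, 0.0314×(-3.46095)=-0.10867, 0.0503×(-2.98975)=-0.15038.
Sum = -1.59332, so H' = 1.593.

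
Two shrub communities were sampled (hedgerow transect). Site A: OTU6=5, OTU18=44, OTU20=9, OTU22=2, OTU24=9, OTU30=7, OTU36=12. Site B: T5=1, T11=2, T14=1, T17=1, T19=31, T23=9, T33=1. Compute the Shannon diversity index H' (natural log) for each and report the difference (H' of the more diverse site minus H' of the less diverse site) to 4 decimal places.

Site A: N=88, proportions 0.056818, 0.5, 0.102273, 0.022727, 0.102273, 0.079545, 0.136364, giving H' = 1.534972 (working shown to 6 dp, full precision carried).
Site B: N=46, proportions 0.021739, 0.043478, 0.021739, 0.021739, 0.673913, 0.195652, 0.021739, giving H' = 1.054404.
Difference = |1.534972 − 1.054404| = 0.480568, i.e. 0.4806 to 4 decimal places.

0.4806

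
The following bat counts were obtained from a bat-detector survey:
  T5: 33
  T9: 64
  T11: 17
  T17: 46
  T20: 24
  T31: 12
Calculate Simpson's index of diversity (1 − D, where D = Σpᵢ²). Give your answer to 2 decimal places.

Total N = 33+64+17+46+24+12 = 196, so the proportions are 0.1684, 0.3265, 0.0867, 0.2347, 0.1224, 0.0612 (working shown to 4 dp, full precision carried).
D = 0.1684² + 0.3265² + 0.0867² + 0.2347² + 0.1224² + 0.0612² = 0.0283 + 0.1066 + 0.0075 + 0.0551 + 0.0150 + 0.0037 = 0.2163.
So 1 − D = 0.7837, i.e. 0.78 to 2 decimal places.

0.78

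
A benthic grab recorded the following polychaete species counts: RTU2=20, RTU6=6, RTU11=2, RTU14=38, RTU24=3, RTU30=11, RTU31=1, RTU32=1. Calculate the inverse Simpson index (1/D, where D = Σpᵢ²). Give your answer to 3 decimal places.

3.335

Total N = 20+6+2+38+3+11+1+1 = 82, so the proportions are 0.2439024, 0.0731707, 0.0243902, 0.4634146, 0.0365854, 0.1341463, 0.0121951, 0.0121951 (working shown to 7 dp, full precision carried).
D = 0.2439024² + 0.0731707² + 0.0243902² + 0.4634146² + 0.0365854² + 0.1341463² + 0.0121951² + 0.0121951² = 0.0594884 + 0.0053540 + 0.0005949 + 0.2147531 + 0.0013385 + 0.0179952 + 0.0001487 + 0.0001487 = 0.2998215.
So 1/D = 3.33532, i.e. 3.335 to 3 decimal places.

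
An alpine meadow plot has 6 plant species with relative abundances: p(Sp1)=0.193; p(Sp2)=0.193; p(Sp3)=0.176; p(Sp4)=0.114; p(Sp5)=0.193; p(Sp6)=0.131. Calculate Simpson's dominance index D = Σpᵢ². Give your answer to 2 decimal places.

D = 0.193² + 0.193² + 0.176² + 0.114² + 0.193² + 0.131² = 0.0372 + 0.0372 + 0.0310 + 0.0130 + 0.0372 + 0.0172 = 0.1729 (working shown to 4 dp, full precision carried).
To 2 decimal places, D = 0.17.

0.17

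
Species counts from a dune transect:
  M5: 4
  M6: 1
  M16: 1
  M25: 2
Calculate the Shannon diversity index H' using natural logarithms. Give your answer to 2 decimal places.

1.21

Total N = 4+1+1+2 = 8, so the proportions are 0.5, 0.125, 0.125, 0.25 (working shown to 4 dp, full precision carried).
Each pᵢ ln pᵢ term: 0.5×(-0.6931)=-0.3466, 0.125×(-2.0794)=-0.2599, 0.125×(-2.0794)=-0.2599, 0.25×(-1.3863)=-0.3466.
Sum = -1.2130, so H' = 1.21.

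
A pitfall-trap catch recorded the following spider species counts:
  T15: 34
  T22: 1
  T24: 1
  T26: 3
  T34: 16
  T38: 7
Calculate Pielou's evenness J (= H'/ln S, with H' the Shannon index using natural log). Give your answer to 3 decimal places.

Total N = 34+1+1+3+16+7 = 62, so the proportions are 0.54839, 0.01613, 0.01613, 0.04839, 0.25806, 0.1129 (working shown to 5 dp, full precision carried).
H' = −Σ pᵢ ln pᵢ = −((-0.32946) + (-0.06657) + (-0.06657) + (-0.14654) + (-0.34956) + (-0.24627)) = 1.20496.
With S = 6 species, ln S = 1.79176, so J = 1.20496/1.79176 = 0.67250, i.e. 0.673 to 3 decimal places.

0.673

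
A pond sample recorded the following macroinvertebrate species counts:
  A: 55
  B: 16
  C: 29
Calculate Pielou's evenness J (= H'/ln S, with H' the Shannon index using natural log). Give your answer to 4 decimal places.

Total N = 55+16+29 = 100, so the proportions are 0.55, 0.16, 0.29 (working shown to 6 dp, full precision carried).
H' = −Σ pᵢ ln pᵢ = −((-0.328810) + (-0.293213) + (-0.358984)) = 0.981007.
With S = 3 species, ln S = 1.098612, so J = 0.981007/1.098612 = 0.892951, i.e. 0.8930 to 4 decimal places.

0.8930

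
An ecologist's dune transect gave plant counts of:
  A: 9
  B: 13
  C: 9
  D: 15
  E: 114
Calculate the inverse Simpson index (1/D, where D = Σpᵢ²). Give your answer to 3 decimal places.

1.889

Total N = 9+13+9+15+114 = 160, so the proportions are 0.05625, 0.08125, 0.05625, 0.09375, 0.7125 (working shown to 6 dp, full precision carried).
D = 0.05625² + 0.08125² + 0.05625² + 0.09375² + 0.7125² = 0.003164 + 0.006602 + 0.003164 + 0.008789 + 0.507656 = 0.529375.
So 1/D = 1.88902, i.e. 1.889 to 3 decimal places.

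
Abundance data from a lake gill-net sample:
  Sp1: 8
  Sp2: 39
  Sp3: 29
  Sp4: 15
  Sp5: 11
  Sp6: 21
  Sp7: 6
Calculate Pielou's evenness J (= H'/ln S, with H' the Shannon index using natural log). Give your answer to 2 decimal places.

0.91

Total N = 8+39+29+15+11+21+6 = 129, so the proportions are 0.062, 0.3023, 0.2248, 0.1163, 0.0853, 0.1628, 0.0465 (working shown to 4 dp, full precision carried).
H' = −Σ pᵢ ln pᵢ = −((-0.1724) + (-0.3617) + (-0.3355) + (-0.2502) + (-0.2099) + (-0.2955) + (-0.1427)) = 1.7680.
With S = 7 species, ln S = 1.9459, so J = 1.7680/1.9459 = 0.9086, i.e. 0.91 to 2 decimal places.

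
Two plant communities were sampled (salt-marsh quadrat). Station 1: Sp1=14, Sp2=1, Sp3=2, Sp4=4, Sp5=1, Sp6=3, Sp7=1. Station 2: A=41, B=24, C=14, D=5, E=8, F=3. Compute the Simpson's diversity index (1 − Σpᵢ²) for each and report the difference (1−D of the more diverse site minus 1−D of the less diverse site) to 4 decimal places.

0.0546

Station 1: N=26, proportions 0.538462, 0.038462, 0.076923, 0.153846, 0.038462, 0.115385, 0.038462, giving 1−D = 0.662722 (working shown to 6 dp, full precision carried).
Station 2: N=95, proportions 0.431579, 0.252632, 0.147368, 0.052632, 0.084211, 0.031579, giving 1−D = 0.717341.
Difference = |0.662722 − 0.717341| = 0.054619, i.e. 0.0546 to 4 decimal places.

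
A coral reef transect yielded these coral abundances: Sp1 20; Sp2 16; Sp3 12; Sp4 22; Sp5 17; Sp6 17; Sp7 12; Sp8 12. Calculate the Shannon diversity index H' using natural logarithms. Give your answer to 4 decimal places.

2.0546

Total N = 20+16+12+22+17+17+12+12 = 128, so the proportions are 0.15625, 0.125, 0.09375, 0.171875, 0.132812, 0.132812, 0.09375, 0.09375 (working shown to 6 dp, full precision carried).
Each pᵢ ln pᵢ term: 0.15625×(-1.856298)=-0.290047, 0.125×(-2.079442)=-0.259930, 0.09375×(-2.367124)=-0.221918, 0.171875×(-1.760988)=-0.302670, 0.132812×(-2.018817)=-0.268124, 0.132812×(-2.018817)=-0.268124, 0.09375×(-2.367124)=-0.221918, 0.09375×(-2.367124)=-0.221918.
Sum = -2.054648, so H' = 2.0546.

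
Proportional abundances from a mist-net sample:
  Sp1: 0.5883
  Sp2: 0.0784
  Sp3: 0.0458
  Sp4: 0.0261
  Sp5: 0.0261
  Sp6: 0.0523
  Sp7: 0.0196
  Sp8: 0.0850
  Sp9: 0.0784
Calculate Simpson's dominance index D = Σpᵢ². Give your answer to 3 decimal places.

0.372

D = 0.5883² + 0.0784² + 0.0458² + 0.0261² + 0.0261² + 0.0523² + 0.0196² + 0.085² + 0.0784² = 0.34610 + 0.00615 + 0.00210 + 0.00068 + 0.00068 + 0.00274 + 0.00038 + 0.00723 + 0.00615 = 0.37219 (working shown to 5 dp, full precision carried).
To 3 decimal places, D = 0.372.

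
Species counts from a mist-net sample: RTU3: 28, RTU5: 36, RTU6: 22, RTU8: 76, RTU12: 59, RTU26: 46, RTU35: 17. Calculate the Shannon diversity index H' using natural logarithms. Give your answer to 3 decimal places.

Total N = 28+36+22+76+59+46+17 = 284, so the proportions are 0.09859, 0.12676, 0.07746, 0.26761, 0.20775, 0.16197, 0.05986 (working shown to 5 dp, full precision carried).
Each pᵢ ln pᵢ term: 0.09859×(-2.31677)=-0.22841, 0.12676×(-2.06546)=-0.26182, 0.07746×(-2.55793)=-0.19815, 0.26761×(-1.31824)=-0.35277, 0.20775×(-1.57144)=-0.32646, 0.16197×(-1.82033)=-0.29484, 0.05986×(-2.81576)=-0.16855.
Sum = -1.83100, so H' = 1.831.

1.831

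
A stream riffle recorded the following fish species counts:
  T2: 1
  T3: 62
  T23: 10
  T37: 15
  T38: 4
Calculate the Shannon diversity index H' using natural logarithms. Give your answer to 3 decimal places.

0.988

Total N = 1+62+10+15+4 = 92, so the proportions are 0.01087, 0.67391, 0.1087, 0.16304, 0.04348 (working shown to 5 dp, full precision carried).
Each pᵢ ln pᵢ term: 0.01087×(-4.52179)=-0.04915, 0.67391×(-0.39465)=-0.26596, 0.1087×(-2.21920)=-0.24122, 0.16304×(-1.81374)=-0.29572, 0.04348×(-3.13549)=-0.13633.
Sum = -0.98837, so H' = 0.988.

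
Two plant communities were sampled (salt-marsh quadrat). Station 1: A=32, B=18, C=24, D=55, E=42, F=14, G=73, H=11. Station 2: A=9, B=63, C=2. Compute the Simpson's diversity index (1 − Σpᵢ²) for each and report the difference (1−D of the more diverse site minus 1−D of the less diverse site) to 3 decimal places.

Station 1: N=269, proportions 0.11896, 0.06691, 0.08922, 0.20446, 0.15613, 0.05204, 0.27138, 0.04089, giving 1−D = 0.82920 (working shown to 5 dp, full precision carried).
Station 2: N=74, proportions 0.12162, 0.85135, 0.02703, giving 1−D = 0.25968.
Difference = |0.82920 − 0.25968| = 0.56952, i.e. 0.570 to 3 decimal places.

0.570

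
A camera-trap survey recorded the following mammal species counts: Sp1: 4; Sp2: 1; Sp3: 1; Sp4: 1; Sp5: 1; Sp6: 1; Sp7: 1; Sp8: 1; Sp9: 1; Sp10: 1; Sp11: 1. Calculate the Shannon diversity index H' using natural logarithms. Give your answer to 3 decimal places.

Total N = 4+1+1+1+1+1+1+1+1+1+1 = 14, so the proportions are 0.28571, 0.07143, 0.07143, 0.07143, 0.07143, 0.07143, 0.07143, 0.07143, 0.07143, 0.07143, 0.07143 (working shown to 5 dp, full precision carried).
Each pᵢ ln pᵢ term: 0.28571×(-1.25276)=-0.35793, 0.07143×(-2.63906)=-0.18850, 0.07143×(-2.63906)=-0.18850, 0.07143×(-2.63906)=-0.18850, 0.07143×(-2.63906)=-0.18850, 0.07143×(-2.63906)=-0.18850, 0.07143×(-2.63906)=-0.18850, 0.07143×(-2.63906)=-0.18850, 0.07143×(-2.63906)=-0.18850, 0.07143×(-2.63906)=-0.18850, 0.07143×(-2.63906)=-0.18850.
Sum = -2.24297, so H' = 2.243.

2.243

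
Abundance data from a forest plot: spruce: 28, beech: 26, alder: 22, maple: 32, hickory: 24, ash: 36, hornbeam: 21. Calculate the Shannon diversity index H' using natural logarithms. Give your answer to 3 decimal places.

Total N = 28+26+22+32+24+36+21 = 189, so the proportions are 0.14815, 0.13757, 0.1164, 0.16931, 0.12698, 0.19048, 0.11111 (working shown to 5 dp, full precision carried).
Each pᵢ ln pᵢ term: 0.14815×(-1.90954)=-0.28290, 0.13757×(-1.98365)=-0.27288, 0.1164×(-2.15070)=-0.25035, 0.16931×(-1.77601)=-0.30070, 0.12698×(-2.06369)=-0.26206, 0.19048×(-1.65823)=-0.31585, 0.11111×(-2.19722)=-0.24414.
Sum = -1.92887, so H' = 1.929.

1.929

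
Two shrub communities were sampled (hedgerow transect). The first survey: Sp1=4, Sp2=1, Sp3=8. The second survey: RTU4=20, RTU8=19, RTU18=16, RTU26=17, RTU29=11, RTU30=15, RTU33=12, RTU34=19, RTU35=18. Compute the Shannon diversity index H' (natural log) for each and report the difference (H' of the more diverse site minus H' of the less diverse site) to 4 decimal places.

1.3210

The first survey: N=13, proportions 0.307692, 0.076923, 0.615385, giving H' = 0.858741 (working shown to 6 dp, full precision carried).
The second survey: N=147, proportions 0.136054, 0.129252, 0.108844, 0.115646, 0.07483, 0.102041, 0.081633, 0.129252, 0.122449, giving H' = 2.179735.
Difference = |0.858741 − 2.179735| = 1.320994, i.e. 1.3210 to 4 decimal places.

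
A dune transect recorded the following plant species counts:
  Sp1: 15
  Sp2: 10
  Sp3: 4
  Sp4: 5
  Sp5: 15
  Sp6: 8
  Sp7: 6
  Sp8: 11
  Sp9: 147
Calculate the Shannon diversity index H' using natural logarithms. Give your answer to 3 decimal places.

Total N = 15+10+4+5+15+8+6+11+147 = 221, so the proportions are 0.06787, 0.04525, 0.0181, 0.02262, 0.06787, 0.0362, 0.02715, 0.04977, 0.66516 (working shown to 5 dp, full precision carried).
Each pᵢ ln pᵢ term: 0.06787×(-2.69011)=-0.18259, 0.04525×(-3.09558)=-0.14007, 0.0181×(-4.01187)=-0.07261, 0.02262×(-3.78872)=-0.08572, 0.06787×(-2.69011)=-0.18259, 0.0362×(-3.31872)=-0.12013, 0.02715×(-3.60640)=-0.09791, 0.04977×(-3.00027)=-0.14933, 0.66516×(-0.40773)=-0.27121.
Sum = -1.30216, so H' = 1.302.

1.302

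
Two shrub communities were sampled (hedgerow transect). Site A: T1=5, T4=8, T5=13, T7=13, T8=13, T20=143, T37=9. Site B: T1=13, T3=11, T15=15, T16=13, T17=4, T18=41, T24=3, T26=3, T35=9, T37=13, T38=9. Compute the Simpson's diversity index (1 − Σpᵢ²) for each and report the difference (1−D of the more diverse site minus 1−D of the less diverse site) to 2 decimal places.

0.36

Site A: N=204, proportions 0.0245, 0.0392, 0.0637, 0.0637, 0.0637, 0.701, 0.0441, giving 1−D = 0.4924 (working shown to 4 dp, full precision carried).
Site B: N=134, proportions 0.097, 0.0821, 0.1119, 0.097, 0.0299, 0.306, 0.0224, 0.0224, 0.0672, 0.097, 0.0672, giving 1−D = 0.8480.
Difference = |0.4924 − 0.8480| = 0.3556, i.e. 0.36 to 2 decimal places.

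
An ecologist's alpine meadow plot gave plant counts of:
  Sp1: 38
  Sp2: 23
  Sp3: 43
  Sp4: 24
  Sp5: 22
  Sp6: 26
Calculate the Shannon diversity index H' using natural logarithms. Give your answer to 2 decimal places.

Total N = 38+23+43+24+22+26 = 176, so the proportions are 0.2159, 0.1307, 0.2443, 0.1364, 0.125, 0.1477 (working shown to 4 dp, full precision carried).
Each pᵢ ln pᵢ term: 0.2159×(-1.5329)=-0.3310, 0.1307×(-2.0350)=-0.2659, 0.2443×(-1.4093)=-0.3443, 0.1364×(-1.9924)=-0.2717, 0.125×(-2.0794)=-0.2599, 0.1477×(-1.9124)=-0.2825.
Sum = -1.7554, so H' = 1.76.

1.76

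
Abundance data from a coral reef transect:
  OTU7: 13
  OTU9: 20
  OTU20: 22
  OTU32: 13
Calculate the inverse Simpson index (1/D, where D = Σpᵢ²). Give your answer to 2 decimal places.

3.78

Total N = 13+20+22+13 = 68, so the proportions are 0.191176, 0.294118, 0.323529, 0.191176 (working shown to 6 dp, full precision carried).
D = 0.191176² + 0.294118² + 0.323529² + 0.191176² = 0.036548 + 0.086505 + 0.104671 + 0.036548 = 0.264273.
So 1/D = 3.7840, i.e. 3.78 to 2 decimal places.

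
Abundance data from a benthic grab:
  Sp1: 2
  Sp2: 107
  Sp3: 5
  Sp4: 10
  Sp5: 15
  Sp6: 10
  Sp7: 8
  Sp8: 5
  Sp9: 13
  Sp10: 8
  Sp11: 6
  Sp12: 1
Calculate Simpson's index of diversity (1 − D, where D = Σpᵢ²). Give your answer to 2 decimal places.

Total N = 2+107+5+10+15+10+8+5+13+8+6+1 = 190, so the proportions are 0.0105, 0.5632, 0.0263, 0.0526, 0.0789, 0.0526, 0.0421, 0.0263, 0.0684, 0.0421, 0.0316, 0.0053 (working shown to 4 dp, full precision carried).
D = 0.0105² + 0.5632² + 0.0263² + 0.0526² + 0.0789² + 0.0526² + 0.0421² + 0.0263² + 0.0684² + 0.0421² + 0.0316² + 0.0053² = 0.0001 + 0.3171 + 0.0007 + 0.0028 + 0.0062 + 0.0028 + 0.0018 + 0.0007 + 0.0047 + 0.0018 + 0.0010 + 0.0000 = 0.3397.
So 1 − D = 0.6603, i.e. 0.66 to 2 decimal places.

0.66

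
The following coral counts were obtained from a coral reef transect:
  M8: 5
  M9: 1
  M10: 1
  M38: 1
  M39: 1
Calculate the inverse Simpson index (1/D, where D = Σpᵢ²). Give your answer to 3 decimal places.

Total N = 5+1+1+1+1 = 9, so the proportions are 0.555556, 0.111111, 0.111111, 0.111111, 0.111111 (working shown to 6 dp, full precision carried).
D = 0.555556² + 0.111111² + 0.111111² + 0.111111² + 0.111111² = 0.308642 + 0.012346 + 0.012346 + 0.012346 + 0.012346 = 0.358025.
So 1/D = 2.79310, i.e. 2.793 to 3 decimal places.

2.793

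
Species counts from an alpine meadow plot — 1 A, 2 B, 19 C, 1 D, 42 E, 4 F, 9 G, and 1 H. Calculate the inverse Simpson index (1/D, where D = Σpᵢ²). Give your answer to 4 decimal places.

2.7999

Total N = 1+2+19+1+42+4+9+1 = 79, so the proportions are 0.0126582, 0.0253165, 0.2405063, 0.0126582, 0.5316456, 0.0506329, 0.1139241, 0.0126582 (working shown to 7 dp, full precision carried).
D = 0.0126582² + 0.0253165² + 0.2405063² + 0.0126582² + 0.5316456² + 0.0506329² + 0.1139241² + 0.0126582² = 0.0001602 + 0.0006409 + 0.0578433 + 0.0001602 + 0.2826470 + 0.0025637 + 0.0129787 + 0.0001602 = 0.3571543.
So 1/D = 2.799910, i.e. 2.7999 to 4 decimal places.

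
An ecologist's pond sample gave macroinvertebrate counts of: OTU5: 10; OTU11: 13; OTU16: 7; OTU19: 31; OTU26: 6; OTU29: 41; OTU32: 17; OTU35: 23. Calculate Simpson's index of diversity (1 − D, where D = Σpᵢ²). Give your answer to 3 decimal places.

Total N = 10+13+7+31+6+41+17+23 = 148, so the proportions are 0.06757, 0.08784, 0.0473, 0.20946, 0.04054, 0.27703, 0.11486, 0.15541 (working shown to 5 dp, full precision carried).
D = 0.06757² + 0.08784² + 0.0473² + 0.20946² + 0.04054² + 0.27703² + 0.11486² + 0.15541² = 0.00457 + 0.00772 + 0.00224 + 0.04387 + 0.00164 + 0.07674 + 0.01319 + 0.02415 = 0.17412.
So 1 − D = 0.82588, i.e. 0.826 to 3 decimal places.

0.826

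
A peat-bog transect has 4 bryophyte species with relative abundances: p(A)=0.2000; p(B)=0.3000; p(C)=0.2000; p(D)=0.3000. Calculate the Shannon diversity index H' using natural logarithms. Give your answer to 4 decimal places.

1.3662

Each pᵢ ln pᵢ term (working shown to 6 dp, full precision carried): 0.2×(-1.609438)=-0.321888, 0.3×(-1.203973)=-0.361192, 0.2×(-1.609438)=-0.321888, 0.3×(-1.203973)=-0.361192.
Sum = -1.366159, so H' = 1.3662.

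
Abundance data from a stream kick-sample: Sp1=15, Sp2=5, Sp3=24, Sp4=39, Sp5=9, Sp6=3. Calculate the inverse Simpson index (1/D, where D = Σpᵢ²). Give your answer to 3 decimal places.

3.703

Total N = 15+5+24+39+9+3 = 95, so the proportions are 0.1578947, 0.0526316, 0.2526316, 0.4105263, 0.0947368, 0.0315789 (working shown to 7 dp, full precision carried).
D = 0.1578947² + 0.0526316² + 0.2526316² + 0.4105263² + 0.0947368² + 0.0315789² = 0.0249307 + 0.0027701 + 0.0638227 + 0.1685319 + 0.0089751 + 0.0009972 = 0.2700277.
So 1/D = 3.70332, i.e. 3.703 to 3 decimal places.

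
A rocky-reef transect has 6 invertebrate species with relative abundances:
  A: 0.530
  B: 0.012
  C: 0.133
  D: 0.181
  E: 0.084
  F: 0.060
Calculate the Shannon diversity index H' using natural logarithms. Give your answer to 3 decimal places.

1.344

Each pᵢ ln pᵢ term (working shown to 5 dp, full precision carried): 0.53×(-0.63488)=-0.33649, 0.012×(-4.42285)=-0.05307, 0.133×(-2.01741)=-0.26832, 0.181×(-1.70926)=-0.30938, 0.084×(-2.47694)=-0.20806, 0.06×(-2.81341)=-0.16880.
Sum = -1.34412, so H' = 1.344.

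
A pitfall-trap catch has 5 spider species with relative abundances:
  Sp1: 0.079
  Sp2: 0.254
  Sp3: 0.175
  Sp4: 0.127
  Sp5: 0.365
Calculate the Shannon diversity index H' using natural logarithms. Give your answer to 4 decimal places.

1.4836

Each pᵢ ln pᵢ term (working shown to 6 dp, full precision carried): 0.079×(-2.538307)=-0.200526, 0.254×(-1.370421)=-0.348087, 0.175×(-1.742969)=-0.305020, 0.127×(-2.063568)=-0.262073, 0.365×(-1.007858)=-0.367868.
Sum = -1.483574, so H' = 1.4836.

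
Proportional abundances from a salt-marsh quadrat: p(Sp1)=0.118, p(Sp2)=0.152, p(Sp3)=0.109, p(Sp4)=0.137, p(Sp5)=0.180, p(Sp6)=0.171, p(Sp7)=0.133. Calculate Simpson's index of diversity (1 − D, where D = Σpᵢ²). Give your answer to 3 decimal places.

0.853

D = 0.118² + 0.152² + 0.109² + 0.137² + 0.18² + 0.171² + 0.133² = 0.01392 + 0.02310 + 0.01188 + 0.01877 + 0.03240 + 0.02924 + 0.01769 = 0.14701 (working shown to 5 dp, full precision carried).
So 1 − D = 0.85299, i.e. 0.853 to 3 decimal places.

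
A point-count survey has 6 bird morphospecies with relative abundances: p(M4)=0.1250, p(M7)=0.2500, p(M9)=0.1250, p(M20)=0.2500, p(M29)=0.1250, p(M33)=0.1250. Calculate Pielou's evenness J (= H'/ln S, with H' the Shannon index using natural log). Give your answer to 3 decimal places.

H' = −Σ pᵢ ln pᵢ = −((-0.25993) + (-0.34657) + (-0.25993) + (-0.34657) + (-0.25993) + (-0.25993)) = 1.73287 (working shown to 5 dp, full precision carried).
With S = 6 species, ln S = 1.79176, so J = 1.73287/1.79176 = 0.96713, i.e. 0.967 to 3 decimal places.

0.967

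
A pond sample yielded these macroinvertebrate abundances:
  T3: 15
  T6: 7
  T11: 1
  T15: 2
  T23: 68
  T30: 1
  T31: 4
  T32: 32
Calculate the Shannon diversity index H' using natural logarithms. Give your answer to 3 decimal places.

1.337

Total N = 15+7+1+2+68+1+4+32 = 130, so the proportions are 0.11538, 0.05385, 0.00769, 0.01538, 0.52308, 0.00769, 0.03077, 0.24615 (working shown to 5 dp, full precision carried).
Each pᵢ ln pᵢ term: 0.11538×(-2.15948)=-0.24917, 0.05385×(-2.92162)=-0.15732, 0.00769×(-4.86753)=-0.03744, 0.01538×(-4.17439)=-0.06422, 0.52308×(-0.64803)=-0.33897, 0.00769×(-4.86753)=-0.03744, 0.03077×(-3.48124)=-0.10712, 0.24615×(-1.40180)=-0.34506.
Sum = -1.33674, so H' = 1.337.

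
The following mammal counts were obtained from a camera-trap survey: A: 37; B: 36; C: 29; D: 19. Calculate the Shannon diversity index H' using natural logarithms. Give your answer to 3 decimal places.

1.356

Total N = 37+36+29+19 = 121, so the proportions are 0.30579, 0.29752, 0.23967, 0.15702 (working shown to 5 dp, full precision carried).
Each pᵢ ln pᵢ term: 0.30579×(-1.18487)=-0.36232, 0.29752×(-1.21227)=-0.36068, 0.23967×(-1.42849)=-0.34237, 0.15702×(-1.85135)=-0.29071.
Sum = -1.35607, so H' = 1.356.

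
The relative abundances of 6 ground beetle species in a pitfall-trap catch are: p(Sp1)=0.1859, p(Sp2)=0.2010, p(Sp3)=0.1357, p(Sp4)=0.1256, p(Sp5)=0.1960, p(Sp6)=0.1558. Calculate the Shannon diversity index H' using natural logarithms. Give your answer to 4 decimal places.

1.7760

Each pᵢ ln pᵢ term (working shown to 6 dp, full precision carried): 0.1859×(-1.682546)=-0.312785, 0.201×(-1.604450)=-0.322495, 0.1357×(-1.997309)=-0.271035, 0.1256×(-2.074653)=-0.260576, 0.196×(-1.629641)=-0.319410, 0.1558×(-1.859182)=-0.289661.
Sum = -1.775961, so H' = 1.7760.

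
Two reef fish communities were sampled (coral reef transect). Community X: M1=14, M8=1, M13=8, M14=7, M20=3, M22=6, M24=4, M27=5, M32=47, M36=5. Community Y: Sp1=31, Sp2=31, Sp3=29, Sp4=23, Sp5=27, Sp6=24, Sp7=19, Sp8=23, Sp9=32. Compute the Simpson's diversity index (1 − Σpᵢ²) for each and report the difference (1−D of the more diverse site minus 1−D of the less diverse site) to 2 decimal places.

0.15

Community X: N=100, proportions 0.14, 0.01, 0.08, 0.07, 0.03, 0.06, 0.04, 0.05, 0.47, 0.05, giving 1−D = 0.7370 (working shown to 4 dp, full precision carried).
Community Y: N=239, proportions 0.1297, 0.1297, 0.1213, 0.0962, 0.113, 0.1004, 0.0795, 0.0962, 0.1339, giving 1−D = 0.8860.
Difference = |0.7370 − 0.8860| = 0.1490, i.e. 0.15 to 2 decimal places.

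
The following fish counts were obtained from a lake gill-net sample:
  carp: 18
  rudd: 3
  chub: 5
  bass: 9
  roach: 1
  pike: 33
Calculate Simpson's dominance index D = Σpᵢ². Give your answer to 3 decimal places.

0.321

Total N = 18+3+5+9+1+33 = 69, so the proportions are 0.26087, 0.04348, 0.07246, 0.13043, 0.01449, 0.47826 (working shown to 5 dp, full precision carried).
D = 0.26087² + 0.04348² + 0.07246² + 0.13043² + 0.01449² + 0.47826² = 0.06805 + 0.00189 + 0.00525 + 0.01701 + 0.00021 + 0.22873 = 0.32115.
To 3 decimal places, D = 0.321.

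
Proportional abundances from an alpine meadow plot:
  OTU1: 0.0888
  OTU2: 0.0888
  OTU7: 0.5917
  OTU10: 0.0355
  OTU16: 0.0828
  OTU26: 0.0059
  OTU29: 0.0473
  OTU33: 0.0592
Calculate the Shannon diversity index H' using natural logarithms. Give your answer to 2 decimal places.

1.41

Each pᵢ ln pᵢ term (working shown to 4 dp, full precision carried): 0.0888×(-2.4214)=-0.2150, 0.0888×(-2.4214)=-0.2150, 0.5917×(-0.5248)=-0.3105, 0.0355×(-3.3382)=-0.1185, 0.0828×(-2.4913)=-0.2063, 0.0059×(-5.1328)=-0.0303, 0.0473×(-3.0512)=-0.1443, 0.0592×(-2.8268)=-0.1673.
Sum = -1.4073, so H' = 1.41.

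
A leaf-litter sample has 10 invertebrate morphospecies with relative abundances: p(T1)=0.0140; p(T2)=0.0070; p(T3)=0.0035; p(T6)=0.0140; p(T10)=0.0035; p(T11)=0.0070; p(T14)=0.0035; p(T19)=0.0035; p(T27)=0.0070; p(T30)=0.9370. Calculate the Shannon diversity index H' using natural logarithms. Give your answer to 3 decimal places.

Each pᵢ ln pᵢ term (working shown to 5 dp, full precision carried): 0.014×(-4.26870)=-0.05976, 0.007×(-4.96185)=-0.03473, 0.0035×(-5.65499)=-0.01979, 0.014×(-4.26870)=-0.05976, 0.0035×(-5.65499)=-0.01979, 0.007×(-4.96185)=-0.03473, 0.0035×(-5.65499)=-0.01979, 0.0035×(-5.65499)=-0.01979, 0.007×(-4.96185)=-0.03473, 0.937×(-0.06507)=-0.06097.
Sum = -0.36386, so H' = 0.364.

0.364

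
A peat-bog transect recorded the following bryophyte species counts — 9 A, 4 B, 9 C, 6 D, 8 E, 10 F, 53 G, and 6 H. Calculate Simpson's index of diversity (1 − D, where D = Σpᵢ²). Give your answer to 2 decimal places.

0.71

Total N = 9+4+9+6+8+10+53+6 = 105, so the proportions are 0.0857, 0.0381, 0.0857, 0.0571, 0.0762, 0.0952, 0.5048, 0.0571 (working shown to 4 dp, full precision carried).
D = 0.0857² + 0.0381² + 0.0857² + 0.0571² + 0.0762² + 0.0952² + 0.5048² + 0.0571² = 0.0073 + 0.0015 + 0.0073 + 0.0033 + 0.0058 + 0.0091 + 0.2548 + 0.0033 = 0.2923.
So 1 − D = 0.7077, i.e. 0.71 to 2 decimal places.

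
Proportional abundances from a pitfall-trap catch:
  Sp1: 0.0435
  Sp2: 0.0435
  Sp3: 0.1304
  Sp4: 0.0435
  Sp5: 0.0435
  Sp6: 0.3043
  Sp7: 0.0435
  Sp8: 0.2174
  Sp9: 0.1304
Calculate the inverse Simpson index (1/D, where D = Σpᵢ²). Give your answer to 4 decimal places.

5.4546

D = 0.0435² + 0.0435² + 0.1304² + 0.0435² + 0.0435² + 0.3043² + 0.0435² + 0.2174² + 0.1304² = 0.00189225 + 0.00189225 + 0.01700416 + 0.00189225 + 0.00189225 + 0.09259849 + 0.00189225 + 0.04726276 + 0.01700416 = 0.18333082 (working shown to 8 dp, full precision carried).
So 1/D = 5.454620, i.e. 5.4546 to 4 decimal places.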